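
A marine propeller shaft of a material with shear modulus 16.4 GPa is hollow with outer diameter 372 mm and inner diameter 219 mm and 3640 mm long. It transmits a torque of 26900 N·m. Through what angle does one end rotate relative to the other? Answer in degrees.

J = π(d_o⁴ − d_i⁴)/32 = π(0.372⁴ − 0.219⁴)/32 = 1.654×10^-3 m⁴.
θ = T·L/(G·J) = 26900 × 3.64 / (16.4×10⁹ × 1.654×10^-3) = 3.609×10^-3 rad.

0.207°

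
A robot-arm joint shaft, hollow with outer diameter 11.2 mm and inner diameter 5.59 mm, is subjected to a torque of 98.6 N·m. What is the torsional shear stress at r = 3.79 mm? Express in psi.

J = π(d_o⁴ − d_i⁴)/32 = π(0.0112⁴ − 0.00559⁴)/32 = 1.449×10^-9 m⁴.
Shear stress varies linearly with radius: τ = T·r/J = 98.60 × 0.00379 / 1.449×10^-9 = 2.579×10^8 Pa.

37400 psi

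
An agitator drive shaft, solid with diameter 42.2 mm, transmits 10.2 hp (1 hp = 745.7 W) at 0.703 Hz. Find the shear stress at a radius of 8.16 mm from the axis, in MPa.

45.1 MPa

ω = 2π·0.703 = 4.417 rad/s, so T = P/ω = 10.2×745.7 / 4.417 = 1722 N·m.
J = πd⁴/32 = π(0.0422)⁴/32 = 3.114×10^-7 m⁴.
Shear stress varies linearly with radius: τ = T·r/J = 1722 × 0.00816 / 3.114×10^-7 = 4.513×10^7 Pa.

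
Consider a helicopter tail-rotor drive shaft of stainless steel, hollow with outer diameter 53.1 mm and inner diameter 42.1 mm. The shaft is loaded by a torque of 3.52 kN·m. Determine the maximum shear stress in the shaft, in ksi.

28.7 ksi

J = π(d_o⁴ − d_i⁴)/32 = π(0.0531⁴ − 0.0421⁴)/32 = 4.721×10^-7 m⁴.
τ_max = T·r/J = 3520 × 0.0266 / 4.721×10^-7 = 1.980×10^8 Pa.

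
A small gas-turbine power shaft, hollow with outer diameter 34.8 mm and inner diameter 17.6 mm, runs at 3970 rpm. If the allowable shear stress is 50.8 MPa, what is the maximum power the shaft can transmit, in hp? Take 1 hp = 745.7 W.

J = π(d_o⁴ − d_i⁴)/32 = π(0.0348⁴ − 0.0176⁴)/32 = 1.346×10^-7 m⁴.
T_max = τ_allow·J/r = 5.08×10^7 × 1.346×10^-7 / 0.0174 = 392.9 N·m.
ω = 2π·3970/60 = 415.7 rad/s, so P_max = T_max·ω = 1.633×10^5 W.

219 hp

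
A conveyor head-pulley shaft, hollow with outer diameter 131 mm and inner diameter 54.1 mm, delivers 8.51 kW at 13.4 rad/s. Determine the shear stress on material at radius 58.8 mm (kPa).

ω = 13.4 rad/s, so T = P/ω = 8.51×10³ / 13.40 = 635.1 N·m.
J = π(d_o⁴ − d_i⁴)/32 = π(0.131⁴ − 0.0541⁴)/32 = 2.807×10^-5 m⁴.
Shear stress varies linearly with radius: τ = T·r/J = 635.1 × 0.0588 / 2.807×10^-5 = 1.330×10^6 Pa.

1330 kPa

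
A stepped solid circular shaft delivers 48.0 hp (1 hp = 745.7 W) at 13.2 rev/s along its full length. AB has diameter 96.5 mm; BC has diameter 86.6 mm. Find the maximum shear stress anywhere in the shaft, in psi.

491 psi

ω = 2π·13.2 = 82.94 rad/s, so T = P/ω = 48.0×745.7 / 82.94 = 431.6 N·m.
Under the same torque, τ_max = 16T/(πd³) is largest where d is smallest — segment BC (d = 86.6 mm).
τ_max = 16·431.6/(π·(0.0866)³) = 3.384×10^6 Pa.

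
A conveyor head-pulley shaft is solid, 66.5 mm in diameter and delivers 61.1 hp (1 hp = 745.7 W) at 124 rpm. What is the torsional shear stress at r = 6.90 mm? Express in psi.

1830 psi

ω = 2π·124/60 = 12.99 rad/s, so T = P/ω = 61.1×745.7 / 12.99 = 3509 N·m.
J = πd⁴/32 = π(0.0665)⁴/32 = 1.920×10^-6 m⁴.
Shear stress varies linearly with radius: τ = T·r/J = 3509 × 0.00690 / 1.920×10^-6 = 1.261×10^7 Pa.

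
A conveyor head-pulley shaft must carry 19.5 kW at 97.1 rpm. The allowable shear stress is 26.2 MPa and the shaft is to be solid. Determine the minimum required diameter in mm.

ω = 2π·97.1/60 = 10.17 rad/s, so T = P/ω = 19.5×10³ / 10.17 = 1918 N·m.
For a solid shaft τ_max = 16T/(πd³), so d = (16T/(π τ_allow))^(1/3) = (16·1918/(π·2.62×10^7))^(1/3) = 0.07197 m.

72.0 mm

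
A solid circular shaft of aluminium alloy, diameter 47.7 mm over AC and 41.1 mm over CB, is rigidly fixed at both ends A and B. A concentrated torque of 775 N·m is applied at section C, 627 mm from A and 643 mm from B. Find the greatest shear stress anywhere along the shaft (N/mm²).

23.7 N/mm²

Compatibility: T_A·a/J_AC = T_B·b/J_CB with T_A + T_B = T₀.
J_AC = 5.08×10^-7 m⁴, J_CB = 2.80×10^-7 m⁴, so T_A = T₀·(J_AC/a)/((J_AC/a)+(J_CB/b)) = 504.1 N·m, T_B = 270.9 N·m.
τ in each portion: τ_AC = 2.37×10^7 Pa, τ_CB = 1.99×10^7 Pa; maximum is in AC.
τ_max = T_AC·r/J = 504.1·0.0239/5.08×10^-7 = 2.365×10^7 Pa.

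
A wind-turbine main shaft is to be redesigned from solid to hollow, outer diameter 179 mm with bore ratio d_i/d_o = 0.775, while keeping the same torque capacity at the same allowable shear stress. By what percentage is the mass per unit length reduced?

46.2 %

Equal τ_max and T ⇒ the solid shaft needs d_s³ = d_o³(1−k⁴), so d_s = 179·(1−0.775⁴)^(1/3) = 154.2 mm.
Area ratio A_h/A_s = d_o²(1−k²)/d_s² = (1−k²)/(1−k⁴)^(2/3) = 0.5382.
Mass saving = 1 − 0.5382 = 46.2 %.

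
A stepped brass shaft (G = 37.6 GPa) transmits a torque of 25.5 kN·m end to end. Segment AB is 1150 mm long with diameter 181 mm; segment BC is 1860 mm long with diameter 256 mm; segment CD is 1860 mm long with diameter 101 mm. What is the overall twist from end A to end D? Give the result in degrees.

7.67°

J_AB = π(0.181)⁴/32 = 1.05×10^-4 m⁴; J_BC = π(0.256)⁴/32 = 4.22×10^-4 m⁴; J_CD = π(0.101)⁴/32 = 1.02×10^-5 m⁴.
θ = (T/G)·Σ L_i/J_i = (25500/37.6×10⁹)·(1.15/1.05×10^-4 + 1.86/4.22×10^-4 + 1.86/1.02×10^-5) = 0.1339 rad.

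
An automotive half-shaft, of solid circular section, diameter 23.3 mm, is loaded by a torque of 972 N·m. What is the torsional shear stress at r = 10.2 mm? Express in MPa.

J = πd⁴/32 = π(0.0233)⁴/32 = 2.894×10^-8 m⁴.
Shear stress varies linearly with radius: τ = T·r/J = 972.0 × 0.0102 / 2.894×10^-8 = 3.426×10^8 Pa.

343 MPa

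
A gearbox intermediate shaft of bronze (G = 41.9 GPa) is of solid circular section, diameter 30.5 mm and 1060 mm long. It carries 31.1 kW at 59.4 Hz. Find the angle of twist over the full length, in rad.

0.0248 rad

ω = 2π·59.4 = 373.2 rad/s, so T = P/ω = 31.1×10³ / 373.2 = 83.33 N·m.
J = πd⁴/32 = π(0.0305)⁴/32 = 8.496×10^-8 m⁴.
θ = T·L/(G·J) = 83.33 × 1.06 / (41.9×10⁹ × 8.496×10^-8) = 0.02481 rad.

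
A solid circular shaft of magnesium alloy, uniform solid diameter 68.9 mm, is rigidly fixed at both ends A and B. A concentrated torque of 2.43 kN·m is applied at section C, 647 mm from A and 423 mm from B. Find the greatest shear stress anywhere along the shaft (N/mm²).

22.9 N/mm²

With uniform GJ and both ends fixed, compatibility θ_AC = θ_CB gives T_A·a = T_B·b, together with T_A + T_B = T₀.
T_A = T₀·b/(a+b) = 2430·423/1070 = 960.6 N·m; T_B = 1469 N·m.
τ in each portion: τ_AC = 1.50×10^7 Pa, τ_CB = 2.29×10^7 Pa; maximum is in CB.
τ_max = T_CB·r/J = 1469·0.0345/2.21×10^-6 = 2.288×10^7 Pa.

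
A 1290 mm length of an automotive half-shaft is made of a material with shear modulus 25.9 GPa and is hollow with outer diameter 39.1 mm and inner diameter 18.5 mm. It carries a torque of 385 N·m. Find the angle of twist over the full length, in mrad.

J = π(d_o⁴ − d_i⁴)/32 = π(0.0391⁴ − 0.0185⁴)/32 = 2.180×10^-7 m⁴.
θ = T·L/(G·J) = 385.0 × 1.29 / (25.9×10⁹ × 2.180×10^-7) = 0.08798 rad.

88.0 mrad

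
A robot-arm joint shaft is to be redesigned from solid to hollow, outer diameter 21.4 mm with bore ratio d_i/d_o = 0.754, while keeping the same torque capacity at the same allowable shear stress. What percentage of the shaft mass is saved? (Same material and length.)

44.0 %

Equal τ_max and T ⇒ the solid shaft needs d_s³ = d_o³(1−k⁴), so d_s = 21.4·(1−0.754⁴)^(1/3) = 18.79 mm.
Area ratio A_h/A_s = d_o²(1−k²)/d_s² = (1−k²)/(1−k⁴)^(2/3) = 0.5598.
Mass saving = 1 − 0.5598 = 44.0 %.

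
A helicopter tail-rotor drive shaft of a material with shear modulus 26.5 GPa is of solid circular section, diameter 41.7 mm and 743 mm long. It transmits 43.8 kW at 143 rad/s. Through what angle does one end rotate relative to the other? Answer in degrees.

ω = 143 rad/s, so T = P/ω = 43.8×10³ / 143.0 = 306.3 N·m.
J = πd⁴/32 = π(0.0417)⁴/32 = 2.969×10^-7 m⁴.
θ = T·L/(G·J) = 306.3 × 0.743 / (26.5×10⁹ × 2.969×10^-7) = 0.02893 rad.

1.66°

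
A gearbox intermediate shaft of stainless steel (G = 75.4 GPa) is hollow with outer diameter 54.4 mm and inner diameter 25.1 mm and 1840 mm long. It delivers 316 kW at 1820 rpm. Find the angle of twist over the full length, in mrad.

ω = 2π·1820/60 = 190.6 rad/s, so T = P/ω = 316×10³ / 190.6 = 1658 N·m.
J = π(d_o⁴ − d_i⁴)/32 = π(0.0544⁴ − 0.0251⁴)/32 = 8.208×10^-7 m⁴.
θ = T·L/(G·J) = 1658 × 1.84 / (75.4×10⁹ × 8.208×10^-7) = 0.04929 rad.

49.3 mrad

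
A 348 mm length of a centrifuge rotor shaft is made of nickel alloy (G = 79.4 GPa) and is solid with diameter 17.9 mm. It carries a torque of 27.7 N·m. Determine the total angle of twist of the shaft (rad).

J = πd⁴/32 = π(0.0179)⁴/32 = 1.008×10^-8 m⁴.
θ = T·L/(G·J) = 27.70 × 0.348 / (79.4×10⁹ × 1.008×10^-8) = 0.01205 rad.

0.0120 rad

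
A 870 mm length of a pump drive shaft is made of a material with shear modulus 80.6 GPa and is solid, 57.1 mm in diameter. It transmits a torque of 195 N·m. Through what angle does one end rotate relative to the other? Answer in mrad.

J = πd⁴/32 = π(0.0571)⁴/32 = 1.044×10^-6 m⁴.
θ = T·L/(G·J) = 195.0 × 0.870 / (80.6×10⁹ × 1.044×10^-6) = 2.017×10^-3 rad.

2.02 mrad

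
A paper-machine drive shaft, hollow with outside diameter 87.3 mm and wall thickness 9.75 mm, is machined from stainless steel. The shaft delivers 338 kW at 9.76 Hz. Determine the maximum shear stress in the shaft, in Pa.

ω = 2π·9.76 = 61.32 rad/s, so T = P/ω = 338×10³ / 61.32 = 5512 N·m.
J = π(d_o⁴ − d_i⁴)/32 = π(0.0873⁴ − 0.0678⁴)/32 = 3.628×10^-6 m⁴.
τ_max = T·r/J = 5512 × 0.0437 / 3.628×10^-6 = 6.632×10^7 Pa.

6.63e7 Pa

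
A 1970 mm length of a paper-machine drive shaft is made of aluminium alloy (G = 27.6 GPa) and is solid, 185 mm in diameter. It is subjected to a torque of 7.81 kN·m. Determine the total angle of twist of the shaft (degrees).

0.278°

J = πd⁴/32 = π(0.185)⁴/32 = 1.150×10^-4 m⁴.
θ = T·L/(G·J) = 7810 × 1.97 / (27.6×10⁹ × 1.150×10^-4) = 4.848×10^-3 rad.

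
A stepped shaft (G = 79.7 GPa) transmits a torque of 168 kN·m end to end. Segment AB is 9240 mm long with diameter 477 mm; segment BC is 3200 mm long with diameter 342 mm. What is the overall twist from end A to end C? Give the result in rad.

J_AB = π(0.477)⁴/32 = 5.08×10^-3 m⁴; J_BC = π(0.342)⁴/32 = 1.34×10^-3 m⁴.
θ = (T/G)·Σ L_i/J_i = (168000/79.7×10⁹)·(9.24/5.08×10^-3 + 3.20/1.34×10^-3) = 8.854×10^-3 rad.

0.00885 rad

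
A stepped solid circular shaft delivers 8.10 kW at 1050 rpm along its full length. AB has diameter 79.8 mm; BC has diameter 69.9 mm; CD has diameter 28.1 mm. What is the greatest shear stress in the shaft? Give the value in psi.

2450 psi

ω = 2π·1050/60 = 110.0 rad/s, so T = P/ω = 8.10×10³ / 110.0 = 73.67 N·m.
Under the same torque, τ_max = 16T/(πd³) is largest where d is smallest — segment CD (d = 28.1 mm).
τ_max = 16·73.67/(π·(0.0281)³) = 1.691×10^7 Pa.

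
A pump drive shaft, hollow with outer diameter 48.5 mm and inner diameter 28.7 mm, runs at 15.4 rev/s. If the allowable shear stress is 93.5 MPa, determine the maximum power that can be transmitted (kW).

178 kW

J = π(d_o⁴ − d_i⁴)/32 = π(0.0485⁴ − 0.0287⁴)/32 = 4.766×10^-7 m⁴.
T_max = τ_allow·J/r = 9.35×10^7 × 4.766×10^-7 / 0.0243 = 1838 N·m.
ω = 2π·15.4 = 96.76 rad/s, so P_max = T_max·ω = 1.778×10^5 W.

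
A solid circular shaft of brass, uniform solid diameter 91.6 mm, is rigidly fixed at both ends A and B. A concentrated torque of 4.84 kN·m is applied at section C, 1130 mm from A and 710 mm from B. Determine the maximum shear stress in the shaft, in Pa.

1.97e7 Pa

With uniform GJ and both ends fixed, compatibility θ_AC = θ_CB gives T_A·a = T_B·b, together with T_A + T_B = T₀.
T_A = T₀·b/(a+b) = 4840·710/1840 = 1868 N·m; T_B = 2972 N·m.
τ in each portion: τ_AC = 1.24×10^7 Pa, τ_CB = 1.97×10^7 Pa; maximum is in CB.
τ_max = T_CB·r/J = 2972·0.0458/6.91×10^-6 = 1.970×10^7 Pa.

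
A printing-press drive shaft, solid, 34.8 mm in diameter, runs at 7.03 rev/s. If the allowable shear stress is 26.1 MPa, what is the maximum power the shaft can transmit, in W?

9540 W

J = πd⁴/32 = π(0.0348)⁴/32 = 1.440×10^-7 m⁴.
T_max = τ_allow·J/r = 2.61×10^7 × 1.440×10^-7 / 0.0174 = 216.0 N·m.
ω = 2π·7.03 = 44.17 rad/s, so P_max = T_max·ω = 9540 W.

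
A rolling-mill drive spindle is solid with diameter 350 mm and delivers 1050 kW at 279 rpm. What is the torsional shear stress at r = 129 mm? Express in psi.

ω = 2π·279/60 = 29.22 rad/s, so T = P/ω = 1050×10³ / 29.22 = 35940 N·m.
J = πd⁴/32 = π(0.350)⁴/32 = 1.473×10^-3 m⁴.
Shear stress varies linearly with radius: τ = T·r/J = 35940 × 0.129 / 1.473×10^-3 = 3.147×10^6 Pa.

456 psi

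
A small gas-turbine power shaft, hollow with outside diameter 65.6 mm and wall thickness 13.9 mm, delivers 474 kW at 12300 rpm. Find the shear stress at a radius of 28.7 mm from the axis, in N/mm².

ω = 2π·12300/60 = 1288 rad/s, so T = P/ω = 474×10³ / 1288 = 368.0 N·m.
J = π(d_o⁴ − d_i⁴)/32 = π(0.0656⁴ − 0.0378⁴)/32 = 1.618×10^-6 m⁴.
Shear stress varies linearly with radius: τ = T·r/J = 368.0 × 0.0287 / 1.618×10^-6 = 6.529×10^6 Pa.

6.53 N/mm²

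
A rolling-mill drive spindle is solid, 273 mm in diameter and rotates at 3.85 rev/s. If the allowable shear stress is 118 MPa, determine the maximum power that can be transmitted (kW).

11400 kW

J = πd⁴/32 = π(0.273)⁴/32 = 5.453×10^-4 m⁴.
T_max = τ_allow·J/r = 1.18×10^8 × 5.453×10^-4 / 0.137 = 471400 N·m.
ω = 2π·3.85 = 24.19 rad/s, so P_max = T_max·ω = 1.140×10^7 W.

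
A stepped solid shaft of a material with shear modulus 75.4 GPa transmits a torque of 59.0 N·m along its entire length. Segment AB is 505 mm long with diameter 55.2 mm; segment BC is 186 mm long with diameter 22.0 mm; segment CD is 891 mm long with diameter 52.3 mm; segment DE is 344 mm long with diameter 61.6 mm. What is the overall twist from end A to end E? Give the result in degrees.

0.453°

J_AB = π(0.0552)⁴/32 = 9.11×10^-7 m⁴; J_BC = π(0.0220)⁴/32 = 2.30×10^-8 m⁴; J_CD = π(0.0523)⁴/32 = 7.35×10^-7 m⁴; J_DE = π(0.0616)⁴/32 = 1.41×10^-6 m⁴.
θ = (T/G)·Σ L_i/J_i = (59.00/75.4×10⁹)·(0.505/9.11×10^-7 + 0.186/2.30×10^-8 + 0.891/7.35×10^-7 + 0.344/1.41×10^-6) = 7.902×10^-3 rad.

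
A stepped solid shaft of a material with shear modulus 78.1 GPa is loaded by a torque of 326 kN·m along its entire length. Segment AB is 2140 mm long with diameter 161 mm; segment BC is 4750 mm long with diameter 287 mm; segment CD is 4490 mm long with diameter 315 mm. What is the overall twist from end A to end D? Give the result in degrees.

J_AB = π(0.161)⁴/32 = 6.60×10^-5 m⁴; J_BC = π(0.287)⁴/32 = 6.66×10^-4 m⁴; J_CD = π(0.315)⁴/32 = 9.67×10^-4 m⁴.
θ = (T/G)·Σ L_i/J_i = (326000/78.1×10⁹)·(2.14/6.60×10^-5 + 4.75/6.66×10^-4 + 4.49/9.67×10^-4) = 0.1846 rad.

10.6°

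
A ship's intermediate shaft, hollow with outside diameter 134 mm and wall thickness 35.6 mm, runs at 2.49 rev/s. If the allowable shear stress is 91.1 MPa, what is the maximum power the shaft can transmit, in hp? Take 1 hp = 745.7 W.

859 hp

J = π(d_o⁴ − d_i⁴)/32 = π(0.134⁴ − 0.0628⁴)/32 = 3.013×10^-5 m⁴.
T_max = τ_allow·J/r = 9.11×10^7 × 3.013×10^-5 / 0.0670 = 40960 N·m.
ω = 2π·2.49 = 15.65 rad/s, so P_max = T_max·ω = 6.409×10^5 W.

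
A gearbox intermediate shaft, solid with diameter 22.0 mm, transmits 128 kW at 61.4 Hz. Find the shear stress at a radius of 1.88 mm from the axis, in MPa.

ω = 2π·61.4 = 385.8 rad/s, so T = P/ω = 128×10³ / 385.8 = 331.8 N·m.
J = πd⁴/32 = π(0.0220)⁴/32 = 2.300×10^-8 m⁴.
Shear stress varies linearly with radius: τ = T·r/J = 331.8 × 0.00188 / 2.300×10^-8 = 2.712×10^7 Pa.

27.1 MPa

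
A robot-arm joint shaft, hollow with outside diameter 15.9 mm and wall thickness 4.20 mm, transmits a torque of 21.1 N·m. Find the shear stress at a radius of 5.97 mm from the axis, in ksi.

J = π(d_o⁴ − d_i⁴)/32 = π(0.0159⁴ − 0.00750⁴)/32 = 5.964×10^-9 m⁴.
Shear stress varies linearly with radius: τ = T·r/J = 21.10 × 0.00597 / 5.964×10^-9 = 2.112×10^7 Pa.

3.06 ksi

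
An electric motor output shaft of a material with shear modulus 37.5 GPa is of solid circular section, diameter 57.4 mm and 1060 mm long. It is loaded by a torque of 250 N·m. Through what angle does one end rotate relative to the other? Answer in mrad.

6.63 mrad

J = πd⁴/32 = π(0.0574)⁴/32 = 1.066×10^-6 m⁴.
θ = T·L/(G·J) = 250.0 × 1.06 / (37.5×10⁹ × 1.066×10^-6) = 6.631×10^-3 rad.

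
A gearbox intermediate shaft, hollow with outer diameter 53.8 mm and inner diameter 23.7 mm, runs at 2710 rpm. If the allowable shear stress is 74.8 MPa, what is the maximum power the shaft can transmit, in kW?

J = π(d_o⁴ − d_i⁴)/32 = π(0.0538⁴ − 0.0237⁴)/32 = 7.915×10^-7 m⁴.
T_max = τ_allow·J/r = 7.48×10^7 × 7.915×10^-7 / 0.0269 = 2201 N·m.
ω = 2π·2710/60 = 283.8 rad/s, so P_max = T_max·ω = 6.246×10^5 W.

625 kW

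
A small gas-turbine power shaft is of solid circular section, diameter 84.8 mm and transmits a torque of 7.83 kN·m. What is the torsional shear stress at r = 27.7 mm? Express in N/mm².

42.7 N/mm²

J = πd⁴/32 = π(0.0848)⁴/32 = 5.077×10^-6 m⁴.
Shear stress varies linearly with radius: τ = T·r/J = 7830 × 0.0277 / 5.077×10^-6 = 4.272×10^7 Pa.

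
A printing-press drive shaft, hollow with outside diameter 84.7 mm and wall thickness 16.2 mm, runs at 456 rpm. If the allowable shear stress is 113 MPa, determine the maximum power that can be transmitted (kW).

J = π(d_o⁴ − d_i⁴)/32 = π(0.0847⁴ − 0.0523⁴)/32 = 4.318×10^-6 m⁴.
T_max = τ_allow·J/r = 1.13×10^8 × 4.318×10^-6 / 0.0423 = 11520 N·m.
ω = 2π·456/60 = 47.75 rad/s, so P_max = T_max·ω = 5.502×10^5 W.

550 kW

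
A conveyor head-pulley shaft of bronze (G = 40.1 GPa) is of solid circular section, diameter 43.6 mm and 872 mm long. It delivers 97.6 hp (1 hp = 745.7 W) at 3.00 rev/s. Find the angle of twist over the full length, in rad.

ω = 2π·3.00 = 18.85 rad/s, so T = P/ω = 97.6×745.7 / 18.85 = 3861 N·m.
J = πd⁴/32 = π(0.0436)⁴/32 = 3.548×10^-7 m⁴.
θ = T·L/(G·J) = 3861 × 0.872 / (40.1×10⁹ × 3.548×10^-7) = 0.2367 rad.

0.237 rad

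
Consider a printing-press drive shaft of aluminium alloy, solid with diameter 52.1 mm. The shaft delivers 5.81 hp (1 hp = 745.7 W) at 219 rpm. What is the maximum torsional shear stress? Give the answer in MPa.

6.80 MPa

ω = 2π·219/60 = 22.93 rad/s, so T = P/ω = 5.81×745.7 / 22.93 = 188.9 N·m.
J = πd⁴/32 = π(0.0521)⁴/32 = 7.234×10^-7 m⁴.
τ_max = T·r/J = 188.9 × 0.0261 / 7.234×10^-7 = 6.803×10^6 Pa.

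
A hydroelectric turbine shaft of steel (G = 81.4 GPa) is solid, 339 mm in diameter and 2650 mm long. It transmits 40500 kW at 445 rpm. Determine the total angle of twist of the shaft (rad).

ω = 2π·445/60 = 46.60 rad/s, so T = P/ω = 40500×10³ / 46.60 = 869100 N·m.
J = πd⁴/32 = π(0.339)⁴/32 = 1.297×10^-3 m⁴.
θ = T·L/(G·J) = 869100 × 2.65 / (81.4×10⁹ × 1.297×10^-3) = 0.02182 rad.

0.0218 rad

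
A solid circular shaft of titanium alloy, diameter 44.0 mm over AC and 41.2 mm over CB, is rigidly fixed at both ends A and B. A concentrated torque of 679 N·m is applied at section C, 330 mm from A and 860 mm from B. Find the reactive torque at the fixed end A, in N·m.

524 N·m

Compatibility: T_A·a/J_AC = T_B·b/J_CB with T_A + T_B = T₀.
J_AC = 3.68×10^-7 m⁴, J_CB = 2.83×10^-7 m⁴, so T_A = T₀·(J_AC/a)/((J_AC/a)+(J_CB/b)) = 524.3 N·m, T_B = 154.7 N·m.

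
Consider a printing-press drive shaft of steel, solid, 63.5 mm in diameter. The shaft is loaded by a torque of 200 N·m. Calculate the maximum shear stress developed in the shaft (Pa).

J = πd⁴/32 = π(0.0635)⁴/32 = 1.596×10^-6 m⁴.
τ_max = T·r/J = 200.0 × 0.0318 / 1.596×10^-6 = 3.978×10^6 Pa.

3.98e6 Pa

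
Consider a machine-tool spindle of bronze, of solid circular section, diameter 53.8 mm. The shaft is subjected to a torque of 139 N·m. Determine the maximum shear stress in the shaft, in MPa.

4.55 MPa

J = πd⁴/32 = π(0.0538)⁴/32 = 8.225×10^-7 m⁴.
τ_max = T·r/J = 139.0 × 0.0269 / 8.225×10^-7 = 4.546×10^6 Pa.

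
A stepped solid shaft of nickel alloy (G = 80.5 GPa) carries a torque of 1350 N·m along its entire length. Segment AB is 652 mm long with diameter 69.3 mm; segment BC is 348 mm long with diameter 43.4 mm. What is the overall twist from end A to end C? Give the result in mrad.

21.6 mrad

J_AB = π(0.0693)⁴/32 = 2.26×10^-6 m⁴; J_BC = π(0.0434)⁴/32 = 3.48×10^-7 m⁴.
θ = (T/G)·Σ L_i/J_i = (1350/80.5×10⁹)·(0.652/2.26×10^-6 + 0.348/3.48×10^-7) = 0.02158 rad.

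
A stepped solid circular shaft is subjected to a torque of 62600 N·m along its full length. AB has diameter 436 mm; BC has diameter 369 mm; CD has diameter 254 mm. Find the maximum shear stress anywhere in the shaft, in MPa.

Under the same torque, τ_max = 16T/(πd³) is largest where d is smallest — segment CD (d = 254 mm).
τ_max = 16·62600/(π·(0.254)³) = 1.946×10^7 Pa.

19.5 MPa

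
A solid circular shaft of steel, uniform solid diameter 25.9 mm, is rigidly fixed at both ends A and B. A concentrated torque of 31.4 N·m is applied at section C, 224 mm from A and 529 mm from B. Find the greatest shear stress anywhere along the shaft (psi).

With uniform GJ and both ends fixed, compatibility θ_AC = θ_CB gives T_A·a = T_B·b, together with T_A + T_B = T₀.
T_A = T₀·b/(a+b) = 31.40·529/753.0 = 22.06 N·m; T_B = 9.341 N·m.
τ in each portion: τ_AC = 6.47×10^6 Pa, τ_CB = 2.74×10^6 Pa; maximum is in AC.
τ_max = T_AC·r/J = 22.06·0.0129/4.42×10^-8 = 6.466×10^6 Pa.

938 psi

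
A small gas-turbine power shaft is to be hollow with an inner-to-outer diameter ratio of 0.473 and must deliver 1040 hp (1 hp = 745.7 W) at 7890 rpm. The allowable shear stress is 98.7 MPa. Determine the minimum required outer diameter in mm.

37.1 mm

ω = 2π·7890/60 = 826.2 rad/s, so T = P/ω = 1040×745.7 / 826.2 = 938.6 N·m.
For a hollow shaft with d_i/d_o = 0.473: τ_max = 16T/(π d_o³ (1−k⁴)), so d_o = [16T/(π τ_allow (1−k⁴))]^(1/3) = [16·938.6/(π·9.87×10^7·0.9499)]^(1/3) = 0.03708 m.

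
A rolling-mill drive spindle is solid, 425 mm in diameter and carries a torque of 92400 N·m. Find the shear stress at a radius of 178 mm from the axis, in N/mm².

J = πd⁴/32 = π(0.425)⁴/32 = 3.203×10^-3 m⁴.
Shear stress varies linearly with radius: τ = T·r/J = 92400 × 0.178 / 3.203×10^-3 = 5.135×10^6 Pa.

5.13 N/mm²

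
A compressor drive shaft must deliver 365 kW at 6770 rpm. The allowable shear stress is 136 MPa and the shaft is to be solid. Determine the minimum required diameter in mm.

ω = 2π·6770/60 = 709.0 rad/s, so T = P/ω = 365×10³ / 709.0 = 514.8 N·m.
For a solid shaft τ_max = 16T/(πd³), so d = (16T/(π τ_allow))^(1/3) = (16·514.8/(π·1.36×10^8))^(1/3) = 0.02681 m.

26.8 mm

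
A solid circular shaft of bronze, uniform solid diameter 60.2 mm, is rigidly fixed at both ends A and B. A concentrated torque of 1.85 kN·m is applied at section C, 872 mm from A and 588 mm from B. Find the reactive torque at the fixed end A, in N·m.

With uniform GJ and both ends fixed, compatibility θ_AC = θ_CB gives T_A·a = T_B·b, together with T_A + T_B = T₀.
T_A = T₀·b/(a+b) = 1850·588/1460 = 745.1 N·m; T_B = 1105 N·m.

745 N·m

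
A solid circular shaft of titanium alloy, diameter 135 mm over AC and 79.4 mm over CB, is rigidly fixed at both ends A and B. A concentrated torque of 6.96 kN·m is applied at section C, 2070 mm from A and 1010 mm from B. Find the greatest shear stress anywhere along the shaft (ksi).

2.02 ksi

Compatibility: T_A·a/J_AC = T_B·b/J_CB with T_A + T_B = T₀.
J_AC = 3.26×10^-5 m⁴, J_CB = 3.90×10^-6 m⁴, so T_A = T₀·(J_AC/a)/((J_AC/a)+(J_CB/b)) = 5589 N·m, T_B = 1371 N·m.
τ in each portion: τ_AC = 1.16×10^7 Pa, τ_CB = 1.39×10^7 Pa; maximum is in CB.
τ_max = T_CB·r/J = 1371·0.0397/3.90×10^-6 = 1.395×10^7 Pa.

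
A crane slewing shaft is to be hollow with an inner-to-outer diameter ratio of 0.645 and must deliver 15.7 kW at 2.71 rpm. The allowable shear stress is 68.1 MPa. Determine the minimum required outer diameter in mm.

171 mm

ω = 2π·2.71/60 = 0.2838 rad/s, so T = P/ω = 15.7×10³ / 0.2838 = 55320 N·m.
For a hollow shaft with d_i/d_o = 0.645: τ_max = 16T/(π d_o³ (1−k⁴)), so d_o = [16T/(π τ_allow (1−k⁴))]^(1/3) = [16·55320/(π·6.81×10^7·0.8269)]^(1/3) = 0.1710 m.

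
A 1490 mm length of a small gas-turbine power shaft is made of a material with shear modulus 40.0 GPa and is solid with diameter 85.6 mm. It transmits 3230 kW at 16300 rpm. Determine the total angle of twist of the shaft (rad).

0.0134 rad

ω = 2π·16300/60 = 1707 rad/s, so T = P/ω = 3230×10³ / 1707 = 1892 N·m.
J = πd⁴/32 = π(0.0856)⁴/32 = 5.271×10^-6 m⁴.
θ = T·L/(G·J) = 1892 × 1.49 / (40.0×10⁹ × 5.271×10^-6) = 0.01337 rad.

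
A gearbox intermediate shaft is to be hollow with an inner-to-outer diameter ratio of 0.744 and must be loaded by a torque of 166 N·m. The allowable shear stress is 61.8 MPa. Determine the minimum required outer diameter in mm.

27.0 mm

For a hollow shaft with d_i/d_o = 0.744: τ_max = 16T/(π d_o³ (1−k⁴)), so d_o = [16T/(π τ_allow (1−k⁴))]^(1/3) = [16·166.0/(π·6.18×10^7·0.6936)]^(1/3) = 0.02702 m.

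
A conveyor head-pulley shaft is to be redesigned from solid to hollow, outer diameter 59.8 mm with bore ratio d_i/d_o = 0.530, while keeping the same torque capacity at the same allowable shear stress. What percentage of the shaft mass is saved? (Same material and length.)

24.0 %

Equal τ_max and T ⇒ the solid shaft needs d_s³ = d_o³(1−k⁴), so d_s = 59.8·(1−0.530⁴)^(1/3) = 58.18 mm.
Area ratio A_h/A_s = d_o²(1−k²)/d_s² = (1−k²)/(1−k⁴)^(2/3) = 0.7596.
Mass saving = 1 − 0.7596 = 24.0 %.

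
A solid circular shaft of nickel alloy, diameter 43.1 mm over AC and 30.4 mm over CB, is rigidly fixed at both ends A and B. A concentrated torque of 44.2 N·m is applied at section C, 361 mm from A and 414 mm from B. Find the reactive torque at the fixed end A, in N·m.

Compatibility: T_A·a/J_AC = T_B·b/J_CB with T_A + T_B = T₀.
J_AC = 3.39×10^-7 m⁴, J_CB = 8.38×10^-8 m⁴, so T_A = T₀·(J_AC/a)/((J_AC/a)+(J_CB/b)) = 36.35 N·m, T_B = 7.846 N·m.

36.4 N·m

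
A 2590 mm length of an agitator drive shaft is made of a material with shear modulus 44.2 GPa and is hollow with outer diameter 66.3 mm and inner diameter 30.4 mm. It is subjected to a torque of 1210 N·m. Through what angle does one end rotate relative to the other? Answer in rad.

0.0391 rad

J = π(d_o⁴ − d_i⁴)/32 = π(0.0663⁴ − 0.0304⁴)/32 = 1.813×10^-6 m⁴.
θ = T·L/(G·J) = 1210 × 2.59 / (44.2×10⁹ × 1.813×10^-6) = 0.03911 rad.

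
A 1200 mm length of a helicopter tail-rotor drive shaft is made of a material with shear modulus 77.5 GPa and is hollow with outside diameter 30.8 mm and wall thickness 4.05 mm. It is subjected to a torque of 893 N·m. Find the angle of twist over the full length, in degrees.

12.7°

J = π(d_o⁴ − d_i⁴)/32 = π(0.0308⁴ − 0.0227⁴)/32 = 6.228×10^-8 m⁴.
θ = T·L/(G·J) = 893.0 × 1.20 / (77.5×10⁹ × 6.228×10^-8) = 0.2220 rad.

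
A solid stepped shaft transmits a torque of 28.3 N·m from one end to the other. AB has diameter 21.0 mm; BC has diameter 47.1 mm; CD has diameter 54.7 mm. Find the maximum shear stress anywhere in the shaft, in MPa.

15.6 MPa

Under the same torque, τ_max = 16T/(πd³) is largest where d is smallest — segment AB (d = 21.0 mm).
τ_max = 16·28.30/(π·(0.0210)³) = 1.556×10^7 Pa.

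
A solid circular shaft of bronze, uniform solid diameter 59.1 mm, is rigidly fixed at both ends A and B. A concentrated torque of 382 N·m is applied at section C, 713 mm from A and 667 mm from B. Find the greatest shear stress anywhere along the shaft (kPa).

With uniform GJ and both ends fixed, compatibility θ_AC = θ_CB gives T_A·a = T_B·b, together with T_A + T_B = T₀.
T_A = T₀·b/(a+b) = 382.0·667/1380 = 184.6 N·m; T_B = 197.4 N·m.
τ in each portion: τ_AC = 4.56×10^6 Pa, τ_CB = 4.87×10^6 Pa; maximum is in CB.
τ_max = T_CB·r/J = 197.4·0.0295/1.20×10^-6 = 4.869×10^6 Pa.

4870 kPa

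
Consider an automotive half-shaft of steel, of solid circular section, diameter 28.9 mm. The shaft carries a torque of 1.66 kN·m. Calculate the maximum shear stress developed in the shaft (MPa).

350 MPa

J = πd⁴/32 = π(0.0289)⁴/32 = 6.848×10^-8 m⁴.
τ_max = T·r/J = 1660 × 0.0144 / 6.848×10^-8 = 3.503×10^8 Pa.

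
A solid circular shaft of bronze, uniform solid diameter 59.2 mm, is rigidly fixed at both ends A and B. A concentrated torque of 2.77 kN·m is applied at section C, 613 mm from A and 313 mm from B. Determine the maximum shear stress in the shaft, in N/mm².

45.0 N/mm²

With uniform GJ and both ends fixed, compatibility θ_AC = θ_CB gives T_A·a = T_B·b, together with T_A + T_B = T₀.
T_A = T₀·b/(a+b) = 2770·313/926.0 = 936.3 N·m; T_B = 1834 N·m.
τ in each portion: τ_AC = 2.30×10^7 Pa, τ_CB = 4.50×10^7 Pa; maximum is in CB.
τ_max = T_CB·r/J = 1834·0.0296/1.21×10^-6 = 4.501×10^7 Pa.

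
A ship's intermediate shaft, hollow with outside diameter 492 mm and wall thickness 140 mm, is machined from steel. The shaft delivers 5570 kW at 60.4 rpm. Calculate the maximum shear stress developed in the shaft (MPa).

ω = 2π·60.4/60 = 6.325 rad/s, so T = P/ω = 5570×10³ / 6.325 = 880600 N·m.
J = π(d_o⁴ − d_i⁴)/32 = π(0.492⁴ − 0.212⁴)/32 = 5.554×10^-3 m⁴.
τ_max = T·r/J = 880600 × 0.246 / 5.554×10^-3 = 3.900×10^7 Pa.

39.0 MPa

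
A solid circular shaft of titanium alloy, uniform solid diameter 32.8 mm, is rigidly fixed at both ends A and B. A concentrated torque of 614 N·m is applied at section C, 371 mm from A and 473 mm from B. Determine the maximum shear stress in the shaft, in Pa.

With uniform GJ and both ends fixed, compatibility θ_AC = θ_CB gives T_A·a = T_B·b, together with T_A + T_B = T₀.
T_A = T₀·b/(a+b) = 614.0·473/844.0 = 344.1 N·m; T_B = 269.9 N·m.
τ in each portion: τ_AC = 4.97×10^7 Pa, τ_CB = 3.90×10^7 Pa; maximum is in AC.
τ_max = T_AC·r/J = 344.1·0.0164/1.14×10^-7 = 4.966×10^7 Pa.

4.97e7 Pa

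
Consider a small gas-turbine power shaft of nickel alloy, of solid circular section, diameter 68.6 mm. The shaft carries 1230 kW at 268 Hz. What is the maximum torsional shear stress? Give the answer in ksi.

ω = 2π·268 = 1684 rad/s, so T = P/ω = 1230×10³ / 1684 = 730.4 N·m.
J = πd⁴/32 = π(0.0686)⁴/32 = 2.174×10^-6 m⁴.
τ_max = T·r/J = 730.4 × 0.0343 / 2.174×10^-6 = 1.152×10^7 Pa.

1.67 ksi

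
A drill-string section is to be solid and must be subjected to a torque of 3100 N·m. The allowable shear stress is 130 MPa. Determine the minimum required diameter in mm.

For a solid shaft τ_max = 16T/(πd³), so d = (16T/(π τ_allow))^(1/3) = (16·3100/(π·1.30×10^8))^(1/3) = 0.04952 m.

49.5 mm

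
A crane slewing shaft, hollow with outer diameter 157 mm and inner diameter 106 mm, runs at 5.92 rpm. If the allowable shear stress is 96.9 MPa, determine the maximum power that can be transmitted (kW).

J = π(d_o⁴ − d_i⁴)/32 = π(0.157⁴ − 0.106⁴)/32 = 4.725×10^-5 m⁴.
T_max = τ_allow·J/r = 9.69×10^7 × 4.725×10^-5 / 0.0785 = 58330 N·m.
ω = 2π·5.92/60 = 0.6199 rad/s, so P_max = T_max·ω = 3.616×10^4 W.

36.2 kW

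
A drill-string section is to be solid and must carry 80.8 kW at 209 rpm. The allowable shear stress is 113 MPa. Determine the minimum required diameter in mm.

ω = 2π·209/60 = 21.89 rad/s, so T = P/ω = 80.8×10³ / 21.89 = 3692 N·m.
For a solid shaft τ_max = 16T/(πd³), so d = (16T/(π τ_allow))^(1/3) = (16·3692/(π·1.13×10^8))^(1/3) = 0.05500 m.

55.0 mm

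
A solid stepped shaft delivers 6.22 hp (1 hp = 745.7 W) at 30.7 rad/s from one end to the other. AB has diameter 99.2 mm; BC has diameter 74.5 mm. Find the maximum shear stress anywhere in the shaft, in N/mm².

1.86 N/mm²

ω = 30.7 rad/s, so T = P/ω = 6.22×745.7 / 30.70 = 151.1 N·m.
Under the same torque, τ_max = 16T/(πd³) is largest where d is smallest — segment BC (d = 74.5 mm).
τ_max = 16·151.1/(π·(0.0745)³) = 1.861×10^6 Pa.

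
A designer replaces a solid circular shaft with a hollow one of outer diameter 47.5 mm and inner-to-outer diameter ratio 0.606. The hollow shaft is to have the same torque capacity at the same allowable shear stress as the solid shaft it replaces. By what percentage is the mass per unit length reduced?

Equal τ_max and T ⇒ the solid shaft needs d_s³ = d_o³(1−k⁴), so d_s = 47.5·(1−0.606⁴)^(1/3) = 45.26 mm.
Area ratio A_h/A_s = d_o²(1−k²)/d_s² = (1−k²)/(1−k⁴)^(2/3) = 0.6969.
Mass saving = 1 − 0.6969 = 30.3 %.

30.3 %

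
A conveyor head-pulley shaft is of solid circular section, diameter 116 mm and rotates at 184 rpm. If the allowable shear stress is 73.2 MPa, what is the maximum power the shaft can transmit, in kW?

432 kW

J = πd⁴/32 = π(0.116)⁴/32 = 1.778×10^-5 m⁴.
T_max = τ_allow·J/r = 7.32×10^7 × 1.778×10^-5 / 0.0580 = 22430 N·m.
ω = 2π·184/60 = 19.27 rad/s, so P_max = T_max·ω = 4.323×10^5 W.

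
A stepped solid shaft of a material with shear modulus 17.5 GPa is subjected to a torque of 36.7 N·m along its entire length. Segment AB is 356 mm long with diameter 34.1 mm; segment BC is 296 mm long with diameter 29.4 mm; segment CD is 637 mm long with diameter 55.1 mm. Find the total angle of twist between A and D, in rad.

0.0156 rad

J_AB = π(0.0341)⁴/32 = 1.33×10^-7 m⁴; J_BC = π(0.0294)⁴/32 = 7.33×10^-8 m⁴; J_CD = π(0.0551)⁴/32 = 9.05×10^-7 m⁴.
θ = (T/G)·Σ L_i/J_i = (36.70/17.5×10⁹)·(0.356/1.33×10^-7 + 0.296/7.33×10^-8 + 0.637/9.05×10^-7) = 0.01556 rad.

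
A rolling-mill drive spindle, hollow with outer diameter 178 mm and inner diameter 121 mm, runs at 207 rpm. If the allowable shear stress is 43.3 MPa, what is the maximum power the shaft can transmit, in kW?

817 kW

J = π(d_o⁴ − d_i⁴)/32 = π(0.178⁴ − 0.121⁴)/32 = 7.751×10^-5 m⁴.
T_max = τ_allow·J/r = 4.33×10^7 × 7.751×10^-5 / 0.0890 = 37710 N·m.
ω = 2π·207/60 = 21.68 rad/s, so P_max = T_max·ω = 8.174×10^5 W.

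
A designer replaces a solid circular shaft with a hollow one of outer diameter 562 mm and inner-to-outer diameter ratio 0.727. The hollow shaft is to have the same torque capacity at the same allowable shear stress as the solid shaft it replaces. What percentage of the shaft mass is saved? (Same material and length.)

Equal τ_max and T ⇒ the solid shaft needs d_s³ = d_o³(1−k⁴), so d_s = 562·(1−0.727⁴)^(1/3) = 503.9 mm.
Area ratio A_h/A_s = d_o²(1−k²)/d_s² = (1−k²)/(1−k⁴)^(2/3) = 0.5865.
Mass saving = 1 − 0.5865 = 41.3 %.

41.3 %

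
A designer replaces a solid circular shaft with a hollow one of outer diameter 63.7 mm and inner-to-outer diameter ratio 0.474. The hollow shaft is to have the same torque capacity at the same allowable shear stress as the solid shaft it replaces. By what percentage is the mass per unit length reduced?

19.7 %

Equal τ_max and T ⇒ the solid shaft needs d_s³ = d_o³(1−k⁴), so d_s = 63.7·(1−0.474⁴)^(1/3) = 62.61 mm.
Area ratio A_h/A_s = d_o²(1−k²)/d_s² = (1−k²)/(1−k⁴)^(2/3) = 0.8026.
Mass saving = 1 − 0.8026 = 19.7 %.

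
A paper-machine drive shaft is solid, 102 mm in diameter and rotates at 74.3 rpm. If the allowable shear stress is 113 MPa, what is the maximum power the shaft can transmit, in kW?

J = πd⁴/32 = π(0.102)⁴/32 = 1.063×10^-5 m⁴.
T_max = τ_allow·J/r = 1.13×10^8 × 1.063×10^-5 / 0.0510 = 23550 N·m.
ω = 2π·74.3/60 = 7.781 rad/s, so P_max = T_max·ω = 1.832×10^5 W.

183 kW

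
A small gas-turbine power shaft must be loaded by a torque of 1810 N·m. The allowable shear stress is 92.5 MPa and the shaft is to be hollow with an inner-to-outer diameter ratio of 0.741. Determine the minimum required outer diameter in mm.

For a hollow shaft with d_i/d_o = 0.741: τ_max = 16T/(π d_o³ (1−k⁴)), so d_o = [16T/(π τ_allow (1−k⁴))]^(1/3) = [16·1810/(π·9.25×10^7·0.6985)]^(1/3) = 0.05225 m.

52.3 mm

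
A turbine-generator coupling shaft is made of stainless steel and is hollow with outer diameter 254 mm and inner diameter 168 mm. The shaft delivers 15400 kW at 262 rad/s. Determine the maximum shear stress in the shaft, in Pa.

ω = 262 rad/s, so T = P/ω = 15400×10³ / 262.0 = 58780 N·m.
J = π(d_o⁴ − d_i⁴)/32 = π(0.254⁴ − 0.168⁴)/32 = 3.304×10^-4 m⁴.
τ_max = T·r/J = 58780 × 0.127 / 3.304×10^-4 = 2.259×10^7 Pa.

2.26e7 Pa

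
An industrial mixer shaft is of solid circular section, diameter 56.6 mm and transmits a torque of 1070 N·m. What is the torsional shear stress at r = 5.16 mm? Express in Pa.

J = πd⁴/32 = π(0.0566)⁴/32 = 1.008×10^-6 m⁴.
Shear stress varies linearly with radius: τ = T·r/J = 1070 × 0.00516 / 1.008×10^-6 = 5.480×10^6 Pa.

5.48e6 Pa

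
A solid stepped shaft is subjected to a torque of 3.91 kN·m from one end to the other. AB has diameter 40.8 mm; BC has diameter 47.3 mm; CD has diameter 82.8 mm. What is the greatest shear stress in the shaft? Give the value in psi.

42500 psi

Under the same torque, τ_max = 16T/(πd³) is largest where d is smallest — segment AB (d = 40.8 mm).
τ_max = 16·3910/(π·(0.0408)³) = 2.932×10^8 Pa.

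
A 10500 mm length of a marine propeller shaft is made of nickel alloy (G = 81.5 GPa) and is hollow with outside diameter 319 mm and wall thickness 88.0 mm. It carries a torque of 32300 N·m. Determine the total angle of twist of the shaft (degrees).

0.244°

J = π(d_o⁴ − d_i⁴)/32 = π(0.319⁴ − 0.143⁴)/32 = 9.756×10^-4 m⁴.
θ = T·L/(G·J) = 32300 × 10.5 / (81.5×10⁹ × 9.756×10^-4) = 4.266×10^-3 rad.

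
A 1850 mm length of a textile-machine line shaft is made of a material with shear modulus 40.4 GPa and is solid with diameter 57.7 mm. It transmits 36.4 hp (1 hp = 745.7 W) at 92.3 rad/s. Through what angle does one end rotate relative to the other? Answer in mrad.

12.4 mrad

ω = 92.3 rad/s, so T = P/ω = 36.4×745.7 / 92.30 = 294.1 N·m.
J = πd⁴/32 = π(0.0577)⁴/32 = 1.088×10^-6 m⁴.
θ = T·L/(G·J) = 294.1 × 1.85 / (40.4×10⁹ × 1.088×10^-6) = 0.01238 rad.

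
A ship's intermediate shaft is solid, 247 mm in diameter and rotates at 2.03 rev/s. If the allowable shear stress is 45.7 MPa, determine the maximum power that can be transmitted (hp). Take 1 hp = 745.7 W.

2310 hp

J = πd⁴/32 = π(0.247)⁴/32 = 3.654×10^-4 m⁴.
T_max = τ_allow·J/r = 4.57×10^7 × 3.654×10^-4 / 0.123 = 135200 N·m.
ω = 2π·2.03 = 12.75 rad/s, so P_max = T_max·ω = 1.725×10^6 W.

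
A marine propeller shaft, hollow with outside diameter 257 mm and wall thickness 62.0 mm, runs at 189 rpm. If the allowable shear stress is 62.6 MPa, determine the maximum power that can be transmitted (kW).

3830 kW

J = π(d_o⁴ − d_i⁴)/32 = π(0.257⁴ − 0.133⁴)/32 = 3.976×10^-4 m⁴.
T_max = τ_allow·J/r = 6.26×10^7 × 3.976×10^-4 / 0.129 = 193700 N·m.
ω = 2π·189/60 = 19.79 rad/s, so P_max = T_max·ω = 3.833×10^6 W.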